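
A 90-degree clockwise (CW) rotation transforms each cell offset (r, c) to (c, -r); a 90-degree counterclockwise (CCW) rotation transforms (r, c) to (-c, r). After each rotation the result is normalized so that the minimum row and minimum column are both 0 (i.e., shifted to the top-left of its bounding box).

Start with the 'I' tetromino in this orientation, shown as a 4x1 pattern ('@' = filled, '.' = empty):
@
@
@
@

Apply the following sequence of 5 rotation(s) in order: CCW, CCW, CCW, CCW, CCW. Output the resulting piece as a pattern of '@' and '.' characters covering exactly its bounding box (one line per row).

Answer: @@@@

Derivation:
Start:
@
@
@
@
After rotation 1 (CCW):
@@@@
After rotation 2 (CCW):
@
@
@
@
After rotation 3 (CCW):
@@@@
After rotation 4 (CCW):
@
@
@
@
After rotation 5 (CCW):
@@@@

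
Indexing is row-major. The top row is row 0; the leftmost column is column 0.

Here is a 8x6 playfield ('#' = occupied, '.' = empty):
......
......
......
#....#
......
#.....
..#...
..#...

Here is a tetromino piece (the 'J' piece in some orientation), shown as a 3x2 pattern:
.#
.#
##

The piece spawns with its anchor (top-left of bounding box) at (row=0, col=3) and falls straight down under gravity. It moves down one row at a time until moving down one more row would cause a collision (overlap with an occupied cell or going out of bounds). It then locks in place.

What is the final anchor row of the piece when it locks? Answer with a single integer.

Spawn at (row=0, col=3). Try each row:
  row 0: fits
  row 1: fits
  row 2: fits
  row 3: fits
  row 4: fits
  row 5: fits
  row 6: blocked -> lock at row 5

Answer: 5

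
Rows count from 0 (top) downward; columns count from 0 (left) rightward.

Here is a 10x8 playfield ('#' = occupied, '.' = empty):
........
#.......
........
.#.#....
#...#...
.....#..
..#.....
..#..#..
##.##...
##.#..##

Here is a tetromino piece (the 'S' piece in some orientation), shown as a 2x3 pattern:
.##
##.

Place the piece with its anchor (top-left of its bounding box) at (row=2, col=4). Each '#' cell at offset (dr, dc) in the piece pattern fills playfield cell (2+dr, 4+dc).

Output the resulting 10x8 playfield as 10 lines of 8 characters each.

Fill (2+0,4+1) = (2,5)
Fill (2+0,4+2) = (2,6)
Fill (2+1,4+0) = (3,4)
Fill (2+1,4+1) = (3,5)

Answer: ........
#.......
.....##.
.#.###..
#...#...
.....#..
..#.....
..#..#..
##.##...
##.#..##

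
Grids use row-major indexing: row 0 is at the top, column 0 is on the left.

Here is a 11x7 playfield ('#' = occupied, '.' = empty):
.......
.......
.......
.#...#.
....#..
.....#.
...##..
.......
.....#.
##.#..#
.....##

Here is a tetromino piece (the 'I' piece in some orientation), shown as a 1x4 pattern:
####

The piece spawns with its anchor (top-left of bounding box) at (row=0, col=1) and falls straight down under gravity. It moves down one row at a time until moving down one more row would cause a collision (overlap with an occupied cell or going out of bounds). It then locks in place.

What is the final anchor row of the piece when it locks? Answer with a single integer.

Answer: 2

Derivation:
Spawn at (row=0, col=1). Try each row:
  row 0: fits
  row 1: fits
  row 2: fits
  row 3: blocked -> lock at row 2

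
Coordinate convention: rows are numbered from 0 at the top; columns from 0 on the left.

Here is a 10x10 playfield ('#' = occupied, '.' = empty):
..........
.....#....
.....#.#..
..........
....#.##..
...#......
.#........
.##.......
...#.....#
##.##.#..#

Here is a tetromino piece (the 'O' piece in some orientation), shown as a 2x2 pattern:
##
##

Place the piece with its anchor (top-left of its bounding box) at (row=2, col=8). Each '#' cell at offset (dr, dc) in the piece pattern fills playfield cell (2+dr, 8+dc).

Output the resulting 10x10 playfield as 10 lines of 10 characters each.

Fill (2+0,8+0) = (2,8)
Fill (2+0,8+1) = (2,9)
Fill (2+1,8+0) = (3,8)
Fill (2+1,8+1) = (3,9)

Answer: ..........
.....#....
.....#.###
........##
....#.##..
...#......
.#........
.##.......
...#.....#
##.##.#..#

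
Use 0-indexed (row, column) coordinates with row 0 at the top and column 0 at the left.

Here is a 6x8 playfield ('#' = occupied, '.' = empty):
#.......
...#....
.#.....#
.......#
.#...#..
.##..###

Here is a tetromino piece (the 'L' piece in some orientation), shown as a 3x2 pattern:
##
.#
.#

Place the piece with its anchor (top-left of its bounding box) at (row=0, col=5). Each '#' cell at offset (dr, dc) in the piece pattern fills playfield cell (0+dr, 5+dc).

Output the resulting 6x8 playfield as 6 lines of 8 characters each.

Fill (0+0,5+0) = (0,5)
Fill (0+0,5+1) = (0,6)
Fill (0+1,5+1) = (1,6)
Fill (0+2,5+1) = (2,6)

Answer: #....##.
...#..#.
.#....##
.......#
.#...#..
.##..###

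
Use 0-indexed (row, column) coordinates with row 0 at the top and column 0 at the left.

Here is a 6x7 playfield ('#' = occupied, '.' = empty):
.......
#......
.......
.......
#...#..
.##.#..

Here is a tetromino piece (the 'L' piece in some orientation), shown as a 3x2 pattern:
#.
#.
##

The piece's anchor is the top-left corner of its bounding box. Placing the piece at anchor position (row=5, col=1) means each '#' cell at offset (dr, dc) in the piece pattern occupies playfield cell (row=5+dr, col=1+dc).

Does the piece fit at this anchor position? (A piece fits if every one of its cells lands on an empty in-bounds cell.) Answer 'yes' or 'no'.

Answer: no

Derivation:
Check each piece cell at anchor (5, 1):
  offset (0,0) -> (5,1): occupied ('#') -> FAIL
  offset (1,0) -> (6,1): out of bounds -> FAIL
  offset (2,0) -> (7,1): out of bounds -> FAIL
  offset (2,1) -> (7,2): out of bounds -> FAIL
All cells valid: no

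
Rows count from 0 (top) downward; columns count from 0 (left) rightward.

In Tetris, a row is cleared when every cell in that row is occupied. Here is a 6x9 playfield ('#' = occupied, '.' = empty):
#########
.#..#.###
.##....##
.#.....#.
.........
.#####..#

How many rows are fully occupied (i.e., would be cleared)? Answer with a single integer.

Check each row:
  row 0: 0 empty cells -> FULL (clear)
  row 1: 4 empty cells -> not full
  row 2: 5 empty cells -> not full
  row 3: 7 empty cells -> not full
  row 4: 9 empty cells -> not full
  row 5: 3 empty cells -> not full
Total rows cleared: 1

Answer: 1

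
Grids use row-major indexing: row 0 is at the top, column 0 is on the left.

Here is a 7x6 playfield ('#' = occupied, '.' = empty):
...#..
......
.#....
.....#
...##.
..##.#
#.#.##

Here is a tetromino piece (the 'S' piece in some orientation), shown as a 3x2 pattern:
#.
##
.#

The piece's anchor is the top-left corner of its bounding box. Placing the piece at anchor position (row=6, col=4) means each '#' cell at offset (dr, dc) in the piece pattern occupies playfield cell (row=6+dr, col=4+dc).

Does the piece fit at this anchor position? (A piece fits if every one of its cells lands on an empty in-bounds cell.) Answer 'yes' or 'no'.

Answer: no

Derivation:
Check each piece cell at anchor (6, 4):
  offset (0,0) -> (6,4): occupied ('#') -> FAIL
  offset (1,0) -> (7,4): out of bounds -> FAIL
  offset (1,1) -> (7,5): out of bounds -> FAIL
  offset (2,1) -> (8,5): out of bounds -> FAIL
All cells valid: no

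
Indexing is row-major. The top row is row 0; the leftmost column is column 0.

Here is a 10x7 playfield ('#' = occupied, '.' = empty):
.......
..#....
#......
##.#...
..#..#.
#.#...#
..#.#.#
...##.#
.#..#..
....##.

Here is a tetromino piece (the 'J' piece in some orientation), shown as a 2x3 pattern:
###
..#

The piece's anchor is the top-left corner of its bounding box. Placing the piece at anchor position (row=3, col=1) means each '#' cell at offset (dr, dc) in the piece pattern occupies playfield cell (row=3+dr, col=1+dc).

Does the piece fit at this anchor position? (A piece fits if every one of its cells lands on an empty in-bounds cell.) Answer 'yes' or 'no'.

Check each piece cell at anchor (3, 1):
  offset (0,0) -> (3,1): occupied ('#') -> FAIL
  offset (0,1) -> (3,2): empty -> OK
  offset (0,2) -> (3,3): occupied ('#') -> FAIL
  offset (1,2) -> (4,3): empty -> OK
All cells valid: no

Answer: no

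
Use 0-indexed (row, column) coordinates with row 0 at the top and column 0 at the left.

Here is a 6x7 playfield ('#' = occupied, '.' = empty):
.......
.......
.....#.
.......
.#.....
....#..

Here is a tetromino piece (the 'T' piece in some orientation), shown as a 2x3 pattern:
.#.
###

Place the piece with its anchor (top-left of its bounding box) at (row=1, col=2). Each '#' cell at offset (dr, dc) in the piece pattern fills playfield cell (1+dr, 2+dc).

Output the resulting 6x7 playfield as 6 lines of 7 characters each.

Answer: .......
...#...
..####.
.......
.#.....
....#..

Derivation:
Fill (1+0,2+1) = (1,3)
Fill (1+1,2+0) = (2,2)
Fill (1+1,2+1) = (2,3)
Fill (1+1,2+2) = (2,4)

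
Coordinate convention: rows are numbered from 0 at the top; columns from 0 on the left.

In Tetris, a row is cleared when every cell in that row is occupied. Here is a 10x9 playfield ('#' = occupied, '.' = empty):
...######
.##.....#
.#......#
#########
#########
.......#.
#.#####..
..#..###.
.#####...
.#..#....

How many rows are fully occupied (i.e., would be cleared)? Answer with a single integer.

Answer: 2

Derivation:
Check each row:
  row 0: 3 empty cells -> not full
  row 1: 6 empty cells -> not full
  row 2: 7 empty cells -> not full
  row 3: 0 empty cells -> FULL (clear)
  row 4: 0 empty cells -> FULL (clear)
  row 5: 8 empty cells -> not full
  row 6: 3 empty cells -> not full
  row 7: 5 empty cells -> not full
  row 8: 4 empty cells -> not full
  row 9: 7 empty cells -> not full
Total rows cleared: 2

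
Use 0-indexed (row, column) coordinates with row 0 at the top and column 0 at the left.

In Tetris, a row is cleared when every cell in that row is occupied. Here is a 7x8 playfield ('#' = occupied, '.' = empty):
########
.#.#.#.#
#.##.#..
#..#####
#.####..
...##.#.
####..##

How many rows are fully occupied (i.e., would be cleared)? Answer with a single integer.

Answer: 1

Derivation:
Check each row:
  row 0: 0 empty cells -> FULL (clear)
  row 1: 4 empty cells -> not full
  row 2: 4 empty cells -> not full
  row 3: 2 empty cells -> not full
  row 4: 3 empty cells -> not full
  row 5: 5 empty cells -> not full
  row 6: 2 empty cells -> not full
Total rows cleared: 1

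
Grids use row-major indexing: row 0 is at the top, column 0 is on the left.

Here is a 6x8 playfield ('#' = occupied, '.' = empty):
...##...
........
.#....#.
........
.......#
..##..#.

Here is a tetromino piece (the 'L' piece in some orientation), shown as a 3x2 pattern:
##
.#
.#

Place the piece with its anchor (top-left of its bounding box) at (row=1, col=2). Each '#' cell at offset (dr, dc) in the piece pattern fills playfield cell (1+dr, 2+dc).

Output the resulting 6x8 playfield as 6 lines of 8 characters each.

Fill (1+0,2+0) = (1,2)
Fill (1+0,2+1) = (1,3)
Fill (1+1,2+1) = (2,3)
Fill (1+2,2+1) = (3,3)

Answer: ...##...
..##....
.#.#..#.
...#....
.......#
..##..#.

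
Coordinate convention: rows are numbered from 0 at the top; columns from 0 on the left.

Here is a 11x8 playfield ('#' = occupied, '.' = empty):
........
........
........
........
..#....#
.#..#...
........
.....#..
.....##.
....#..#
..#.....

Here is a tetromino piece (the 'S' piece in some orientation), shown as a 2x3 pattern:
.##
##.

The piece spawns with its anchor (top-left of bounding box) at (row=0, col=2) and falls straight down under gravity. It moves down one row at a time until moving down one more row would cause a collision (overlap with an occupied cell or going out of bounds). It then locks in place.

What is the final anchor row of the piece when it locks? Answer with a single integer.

Spawn at (row=0, col=2). Try each row:
  row 0: fits
  row 1: fits
  row 2: fits
  row 3: blocked -> lock at row 2

Answer: 2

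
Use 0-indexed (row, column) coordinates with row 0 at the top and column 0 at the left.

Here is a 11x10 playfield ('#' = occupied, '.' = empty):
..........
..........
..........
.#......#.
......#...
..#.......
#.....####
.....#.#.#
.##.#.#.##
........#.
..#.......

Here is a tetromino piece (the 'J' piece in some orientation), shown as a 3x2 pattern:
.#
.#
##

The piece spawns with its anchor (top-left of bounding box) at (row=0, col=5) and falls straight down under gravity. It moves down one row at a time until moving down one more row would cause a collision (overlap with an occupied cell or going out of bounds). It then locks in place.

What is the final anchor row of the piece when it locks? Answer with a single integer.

Answer: 1

Derivation:
Spawn at (row=0, col=5). Try each row:
  row 0: fits
  row 1: fits
  row 2: blocked -> lock at row 1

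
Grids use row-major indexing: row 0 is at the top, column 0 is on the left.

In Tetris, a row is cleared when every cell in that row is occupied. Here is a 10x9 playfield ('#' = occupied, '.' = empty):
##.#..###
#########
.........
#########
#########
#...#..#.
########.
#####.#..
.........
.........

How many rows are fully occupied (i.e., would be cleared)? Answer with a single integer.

Check each row:
  row 0: 3 empty cells -> not full
  row 1: 0 empty cells -> FULL (clear)
  row 2: 9 empty cells -> not full
  row 3: 0 empty cells -> FULL (clear)
  row 4: 0 empty cells -> FULL (clear)
  row 5: 6 empty cells -> not full
  row 6: 1 empty cell -> not full
  row 7: 3 empty cells -> not full
  row 8: 9 empty cells -> not full
  row 9: 9 empty cells -> not full
Total rows cleared: 3

Answer: 3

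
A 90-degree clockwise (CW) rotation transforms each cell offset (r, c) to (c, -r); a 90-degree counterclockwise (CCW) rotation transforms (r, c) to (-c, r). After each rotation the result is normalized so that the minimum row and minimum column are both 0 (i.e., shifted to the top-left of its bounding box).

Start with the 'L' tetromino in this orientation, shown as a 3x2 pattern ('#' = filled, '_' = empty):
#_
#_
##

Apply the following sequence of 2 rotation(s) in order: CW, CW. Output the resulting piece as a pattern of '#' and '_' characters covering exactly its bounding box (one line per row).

Answer: ##
_#
_#

Derivation:
Start:
#_
#_
##
After rotation 1 (CW):
###
#__
After rotation 2 (CW):
##
_#
_#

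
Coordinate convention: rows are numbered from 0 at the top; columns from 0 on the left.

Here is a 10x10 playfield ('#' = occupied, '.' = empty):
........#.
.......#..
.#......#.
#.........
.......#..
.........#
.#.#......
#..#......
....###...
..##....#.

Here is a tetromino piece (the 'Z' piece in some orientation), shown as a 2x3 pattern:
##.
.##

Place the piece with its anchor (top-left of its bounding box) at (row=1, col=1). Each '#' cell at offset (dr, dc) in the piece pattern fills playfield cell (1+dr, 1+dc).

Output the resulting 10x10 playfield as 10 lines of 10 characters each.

Fill (1+0,1+0) = (1,1)
Fill (1+0,1+1) = (1,2)
Fill (1+1,1+1) = (2,2)
Fill (1+1,1+2) = (2,3)

Answer: ........#.
.##....#..
.###....#.
#.........
.......#..
.........#
.#.#......
#..#......
....###...
..##....#.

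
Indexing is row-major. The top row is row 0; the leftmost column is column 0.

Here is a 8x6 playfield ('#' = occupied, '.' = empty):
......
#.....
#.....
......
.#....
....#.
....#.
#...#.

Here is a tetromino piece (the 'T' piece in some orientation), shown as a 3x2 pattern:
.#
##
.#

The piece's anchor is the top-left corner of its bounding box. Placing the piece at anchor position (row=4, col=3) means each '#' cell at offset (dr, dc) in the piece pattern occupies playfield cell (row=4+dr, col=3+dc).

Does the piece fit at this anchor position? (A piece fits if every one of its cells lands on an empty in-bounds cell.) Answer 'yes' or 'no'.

Answer: no

Derivation:
Check each piece cell at anchor (4, 3):
  offset (0,1) -> (4,4): empty -> OK
  offset (1,0) -> (5,3): empty -> OK
  offset (1,1) -> (5,4): occupied ('#') -> FAIL
  offset (2,1) -> (6,4): occupied ('#') -> FAIL
All cells valid: no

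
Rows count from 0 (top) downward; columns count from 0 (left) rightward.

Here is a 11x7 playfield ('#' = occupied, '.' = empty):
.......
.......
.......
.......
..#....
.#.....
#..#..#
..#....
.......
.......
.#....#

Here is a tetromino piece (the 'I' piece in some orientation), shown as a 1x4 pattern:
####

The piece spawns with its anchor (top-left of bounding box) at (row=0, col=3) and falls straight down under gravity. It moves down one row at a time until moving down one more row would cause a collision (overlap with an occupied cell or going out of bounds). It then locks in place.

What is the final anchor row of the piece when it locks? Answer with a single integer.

Answer: 5

Derivation:
Spawn at (row=0, col=3). Try each row:
  row 0: fits
  row 1: fits
  row 2: fits
  row 3: fits
  row 4: fits
  row 5: fits
  row 6: blocked -> lock at row 5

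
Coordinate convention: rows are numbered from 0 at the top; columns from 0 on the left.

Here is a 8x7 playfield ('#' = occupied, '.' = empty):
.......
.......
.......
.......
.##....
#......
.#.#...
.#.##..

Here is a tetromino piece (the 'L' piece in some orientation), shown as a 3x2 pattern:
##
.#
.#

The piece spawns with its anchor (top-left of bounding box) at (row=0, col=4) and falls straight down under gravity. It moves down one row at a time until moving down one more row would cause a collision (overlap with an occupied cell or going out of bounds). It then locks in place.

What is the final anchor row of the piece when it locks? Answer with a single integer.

Answer: 5

Derivation:
Spawn at (row=0, col=4). Try each row:
  row 0: fits
  row 1: fits
  row 2: fits
  row 3: fits
  row 4: fits
  row 5: fits
  row 6: blocked -> lock at row 5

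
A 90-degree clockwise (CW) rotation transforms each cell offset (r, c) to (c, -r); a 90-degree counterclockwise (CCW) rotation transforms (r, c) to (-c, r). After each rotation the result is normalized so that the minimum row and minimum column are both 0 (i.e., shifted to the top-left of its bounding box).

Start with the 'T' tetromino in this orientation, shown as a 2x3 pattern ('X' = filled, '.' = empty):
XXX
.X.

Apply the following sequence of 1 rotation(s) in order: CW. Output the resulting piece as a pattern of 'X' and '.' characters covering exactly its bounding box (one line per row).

Answer: .X
XX
.X

Derivation:
Start:
XXX
.X.
After rotation 1 (CW):
.X
XX
.X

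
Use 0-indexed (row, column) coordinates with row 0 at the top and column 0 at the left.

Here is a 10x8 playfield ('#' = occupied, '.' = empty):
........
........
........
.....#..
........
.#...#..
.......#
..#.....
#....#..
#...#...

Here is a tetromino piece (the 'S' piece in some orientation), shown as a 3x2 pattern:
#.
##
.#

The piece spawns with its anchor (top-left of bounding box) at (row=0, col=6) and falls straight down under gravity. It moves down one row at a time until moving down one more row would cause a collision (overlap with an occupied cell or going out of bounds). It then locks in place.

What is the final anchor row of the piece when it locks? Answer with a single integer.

Spawn at (row=0, col=6). Try each row:
  row 0: fits
  row 1: fits
  row 2: fits
  row 3: fits
  row 4: blocked -> lock at row 3

Answer: 3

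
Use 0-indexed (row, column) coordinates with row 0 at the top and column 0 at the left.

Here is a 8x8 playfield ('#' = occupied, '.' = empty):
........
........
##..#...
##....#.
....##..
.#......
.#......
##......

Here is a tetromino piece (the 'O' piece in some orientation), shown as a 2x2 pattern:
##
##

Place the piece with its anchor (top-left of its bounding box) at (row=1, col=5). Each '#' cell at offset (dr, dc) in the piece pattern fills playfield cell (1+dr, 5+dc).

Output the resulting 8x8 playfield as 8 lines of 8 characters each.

Answer: ........
.....##.
##..###.
##....#.
....##..
.#......
.#......
##......

Derivation:
Fill (1+0,5+0) = (1,5)
Fill (1+0,5+1) = (1,6)
Fill (1+1,5+0) = (2,5)
Fill (1+1,5+1) = (2,6)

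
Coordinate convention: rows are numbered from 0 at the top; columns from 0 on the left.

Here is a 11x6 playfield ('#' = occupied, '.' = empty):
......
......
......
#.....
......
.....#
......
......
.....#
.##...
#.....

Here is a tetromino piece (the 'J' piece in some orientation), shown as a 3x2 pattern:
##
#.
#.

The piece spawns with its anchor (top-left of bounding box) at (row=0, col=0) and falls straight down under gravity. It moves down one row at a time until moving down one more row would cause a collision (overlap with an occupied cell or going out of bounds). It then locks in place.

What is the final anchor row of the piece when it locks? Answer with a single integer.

Answer: 0

Derivation:
Spawn at (row=0, col=0). Try each row:
  row 0: fits
  row 1: blocked -> lock at row 0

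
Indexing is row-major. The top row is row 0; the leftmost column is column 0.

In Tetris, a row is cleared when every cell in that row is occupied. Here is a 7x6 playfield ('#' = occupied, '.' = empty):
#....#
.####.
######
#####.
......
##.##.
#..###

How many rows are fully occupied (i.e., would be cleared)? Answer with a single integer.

Check each row:
  row 0: 4 empty cells -> not full
  row 1: 2 empty cells -> not full
  row 2: 0 empty cells -> FULL (clear)
  row 3: 1 empty cell -> not full
  row 4: 6 empty cells -> not full
  row 5: 2 empty cells -> not full
  row 6: 2 empty cells -> not full
Total rows cleared: 1

Answer: 1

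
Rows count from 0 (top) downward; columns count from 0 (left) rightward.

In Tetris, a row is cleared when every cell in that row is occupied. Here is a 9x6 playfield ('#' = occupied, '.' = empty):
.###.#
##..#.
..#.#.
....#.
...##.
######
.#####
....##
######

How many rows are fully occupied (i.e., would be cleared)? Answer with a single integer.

Answer: 2

Derivation:
Check each row:
  row 0: 2 empty cells -> not full
  row 1: 3 empty cells -> not full
  row 2: 4 empty cells -> not full
  row 3: 5 empty cells -> not full
  row 4: 4 empty cells -> not full
  row 5: 0 empty cells -> FULL (clear)
  row 6: 1 empty cell -> not full
  row 7: 4 empty cells -> not full
  row 8: 0 empty cells -> FULL (clear)
Total rows cleared: 2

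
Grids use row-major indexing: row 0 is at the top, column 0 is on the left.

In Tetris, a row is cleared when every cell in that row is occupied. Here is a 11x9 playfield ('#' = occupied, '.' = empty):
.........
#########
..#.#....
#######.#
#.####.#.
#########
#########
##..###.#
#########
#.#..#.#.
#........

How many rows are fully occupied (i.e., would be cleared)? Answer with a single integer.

Check each row:
  row 0: 9 empty cells -> not full
  row 1: 0 empty cells -> FULL (clear)
  row 2: 7 empty cells -> not full
  row 3: 1 empty cell -> not full
  row 4: 3 empty cells -> not full
  row 5: 0 empty cells -> FULL (clear)
  row 6: 0 empty cells -> FULL (clear)
  row 7: 3 empty cells -> not full
  row 8: 0 empty cells -> FULL (clear)
  row 9: 5 empty cells -> not full
  row 10: 8 empty cells -> not full
Total rows cleared: 4

Answer: 4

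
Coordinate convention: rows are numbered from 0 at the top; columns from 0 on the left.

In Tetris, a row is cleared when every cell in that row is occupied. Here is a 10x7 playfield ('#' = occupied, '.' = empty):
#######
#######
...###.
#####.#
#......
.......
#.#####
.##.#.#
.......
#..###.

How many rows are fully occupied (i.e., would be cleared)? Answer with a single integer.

Answer: 2

Derivation:
Check each row:
  row 0: 0 empty cells -> FULL (clear)
  row 1: 0 empty cells -> FULL (clear)
  row 2: 4 empty cells -> not full
  row 3: 1 empty cell -> not full
  row 4: 6 empty cells -> not full
  row 5: 7 empty cells -> not full
  row 6: 1 empty cell -> not full
  row 7: 3 empty cells -> not full
  row 8: 7 empty cells -> not full
  row 9: 3 empty cells -> not full
Total rows cleared: 2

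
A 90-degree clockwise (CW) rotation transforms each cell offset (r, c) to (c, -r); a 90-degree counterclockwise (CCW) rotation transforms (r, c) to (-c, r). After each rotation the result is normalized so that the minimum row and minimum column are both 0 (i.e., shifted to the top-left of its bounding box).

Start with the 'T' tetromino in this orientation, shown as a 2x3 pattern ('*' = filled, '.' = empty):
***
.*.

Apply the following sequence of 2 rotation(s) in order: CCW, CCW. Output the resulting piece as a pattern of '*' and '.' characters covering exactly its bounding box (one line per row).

Start:
***
.*.
After rotation 1 (CCW):
*.
**
*.
After rotation 2 (CCW):
.*.
***

Answer: .*.
***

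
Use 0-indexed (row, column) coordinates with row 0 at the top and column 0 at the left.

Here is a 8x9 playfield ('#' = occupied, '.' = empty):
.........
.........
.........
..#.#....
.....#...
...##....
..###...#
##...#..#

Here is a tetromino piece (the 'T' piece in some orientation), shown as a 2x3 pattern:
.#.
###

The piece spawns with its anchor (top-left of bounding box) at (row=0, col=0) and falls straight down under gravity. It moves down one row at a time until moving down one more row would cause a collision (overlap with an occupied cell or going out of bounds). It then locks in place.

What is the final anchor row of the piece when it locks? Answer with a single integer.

Spawn at (row=0, col=0). Try each row:
  row 0: fits
  row 1: fits
  row 2: blocked -> lock at row 1

Answer: 1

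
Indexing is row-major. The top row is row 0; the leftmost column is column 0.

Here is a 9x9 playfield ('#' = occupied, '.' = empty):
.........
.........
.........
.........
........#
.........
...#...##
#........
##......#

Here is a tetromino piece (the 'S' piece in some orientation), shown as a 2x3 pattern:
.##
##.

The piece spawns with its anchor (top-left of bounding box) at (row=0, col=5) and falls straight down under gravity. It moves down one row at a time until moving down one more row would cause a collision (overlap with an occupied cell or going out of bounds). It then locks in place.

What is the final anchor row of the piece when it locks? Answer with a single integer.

Spawn at (row=0, col=5). Try each row:
  row 0: fits
  row 1: fits
  row 2: fits
  row 3: fits
  row 4: fits
  row 5: fits
  row 6: blocked -> lock at row 5

Answer: 5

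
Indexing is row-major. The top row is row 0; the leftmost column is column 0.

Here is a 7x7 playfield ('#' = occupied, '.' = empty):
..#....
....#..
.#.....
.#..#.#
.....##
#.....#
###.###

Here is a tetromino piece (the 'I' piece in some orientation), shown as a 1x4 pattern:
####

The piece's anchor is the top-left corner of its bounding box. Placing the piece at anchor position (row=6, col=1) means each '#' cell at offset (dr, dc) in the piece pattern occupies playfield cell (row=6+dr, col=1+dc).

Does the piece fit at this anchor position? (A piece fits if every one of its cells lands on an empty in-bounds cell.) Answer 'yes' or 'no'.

Check each piece cell at anchor (6, 1):
  offset (0,0) -> (6,1): occupied ('#') -> FAIL
  offset (0,1) -> (6,2): occupied ('#') -> FAIL
  offset (0,2) -> (6,3): empty -> OK
  offset (0,3) -> (6,4): occupied ('#') -> FAIL
All cells valid: no

Answer: no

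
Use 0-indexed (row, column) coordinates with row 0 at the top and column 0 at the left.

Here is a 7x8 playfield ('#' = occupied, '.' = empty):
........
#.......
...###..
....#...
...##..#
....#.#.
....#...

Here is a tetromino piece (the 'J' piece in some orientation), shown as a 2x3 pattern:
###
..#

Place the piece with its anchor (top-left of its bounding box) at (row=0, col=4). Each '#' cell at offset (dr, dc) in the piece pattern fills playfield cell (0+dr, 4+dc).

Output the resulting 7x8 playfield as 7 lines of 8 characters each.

Answer: ....###.
#.....#.
...###..
....#...
...##..#
....#.#.
....#...

Derivation:
Fill (0+0,4+0) = (0,4)
Fill (0+0,4+1) = (0,5)
Fill (0+0,4+2) = (0,6)
Fill (0+1,4+2) = (1,6)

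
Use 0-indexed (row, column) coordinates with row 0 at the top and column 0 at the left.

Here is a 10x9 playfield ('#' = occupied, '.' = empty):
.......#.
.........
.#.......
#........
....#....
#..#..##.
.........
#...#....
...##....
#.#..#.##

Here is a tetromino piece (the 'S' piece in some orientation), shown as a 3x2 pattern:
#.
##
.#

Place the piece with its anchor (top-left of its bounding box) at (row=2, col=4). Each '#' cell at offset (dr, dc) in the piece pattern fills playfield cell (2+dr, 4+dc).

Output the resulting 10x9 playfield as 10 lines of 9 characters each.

Fill (2+0,4+0) = (2,4)
Fill (2+1,4+0) = (3,4)
Fill (2+1,4+1) = (3,5)
Fill (2+2,4+1) = (4,5)

Answer: .......#.
.........
.#..#....
#...##...
....##...
#..#..##.
.........
#...#....
...##....
#.#..#.##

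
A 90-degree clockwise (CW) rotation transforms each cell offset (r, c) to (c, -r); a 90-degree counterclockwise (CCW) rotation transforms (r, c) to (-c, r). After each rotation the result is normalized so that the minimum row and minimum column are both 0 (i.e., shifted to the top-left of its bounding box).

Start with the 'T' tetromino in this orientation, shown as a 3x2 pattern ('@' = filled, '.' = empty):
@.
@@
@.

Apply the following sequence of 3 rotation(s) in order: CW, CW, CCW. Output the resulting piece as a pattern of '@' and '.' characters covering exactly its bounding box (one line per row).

Answer: @@@
.@.

Derivation:
Start:
@.
@@
@.
After rotation 1 (CW):
@@@
.@.
After rotation 2 (CW):
.@
@@
.@
After rotation 3 (CCW):
@@@
.@.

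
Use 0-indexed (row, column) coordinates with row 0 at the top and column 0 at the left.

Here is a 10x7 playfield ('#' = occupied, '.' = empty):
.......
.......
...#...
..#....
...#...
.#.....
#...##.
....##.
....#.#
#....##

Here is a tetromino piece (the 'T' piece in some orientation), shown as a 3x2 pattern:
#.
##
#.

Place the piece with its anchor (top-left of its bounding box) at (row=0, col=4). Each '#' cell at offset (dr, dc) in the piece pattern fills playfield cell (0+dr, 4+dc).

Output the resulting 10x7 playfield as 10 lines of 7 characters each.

Fill (0+0,4+0) = (0,4)
Fill (0+1,4+0) = (1,4)
Fill (0+1,4+1) = (1,5)
Fill (0+2,4+0) = (2,4)

Answer: ....#..
....##.
...##..
..#....
...#...
.#.....
#...##.
....##.
....#.#
#....##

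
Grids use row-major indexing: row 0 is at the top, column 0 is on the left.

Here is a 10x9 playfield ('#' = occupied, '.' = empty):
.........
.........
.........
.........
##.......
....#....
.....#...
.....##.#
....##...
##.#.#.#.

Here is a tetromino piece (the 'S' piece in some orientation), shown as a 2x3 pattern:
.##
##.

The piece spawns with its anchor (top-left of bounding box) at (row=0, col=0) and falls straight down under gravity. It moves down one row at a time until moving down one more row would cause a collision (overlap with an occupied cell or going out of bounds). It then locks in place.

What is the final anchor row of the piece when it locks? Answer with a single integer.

Spawn at (row=0, col=0). Try each row:
  row 0: fits
  row 1: fits
  row 2: fits
  row 3: blocked -> lock at row 2

Answer: 2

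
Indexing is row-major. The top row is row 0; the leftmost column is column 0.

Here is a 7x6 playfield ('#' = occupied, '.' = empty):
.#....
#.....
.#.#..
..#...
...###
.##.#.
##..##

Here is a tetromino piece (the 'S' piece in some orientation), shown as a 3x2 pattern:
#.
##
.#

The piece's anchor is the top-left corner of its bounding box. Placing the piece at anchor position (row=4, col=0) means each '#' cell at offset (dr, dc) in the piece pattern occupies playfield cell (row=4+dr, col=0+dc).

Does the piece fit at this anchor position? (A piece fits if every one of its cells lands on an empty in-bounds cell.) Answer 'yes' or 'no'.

Answer: no

Derivation:
Check each piece cell at anchor (4, 0):
  offset (0,0) -> (4,0): empty -> OK
  offset (1,0) -> (5,0): empty -> OK
  offset (1,1) -> (5,1): occupied ('#') -> FAIL
  offset (2,1) -> (6,1): occupied ('#') -> FAIL
All cells valid: no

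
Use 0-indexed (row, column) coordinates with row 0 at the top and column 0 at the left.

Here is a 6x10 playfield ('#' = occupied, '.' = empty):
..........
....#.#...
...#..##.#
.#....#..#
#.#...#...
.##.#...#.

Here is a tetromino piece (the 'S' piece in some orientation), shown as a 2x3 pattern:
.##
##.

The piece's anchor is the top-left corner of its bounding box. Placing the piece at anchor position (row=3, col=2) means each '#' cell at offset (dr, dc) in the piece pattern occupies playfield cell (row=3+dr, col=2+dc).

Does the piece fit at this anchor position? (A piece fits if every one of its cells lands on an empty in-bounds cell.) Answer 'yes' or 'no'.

Answer: no

Derivation:
Check each piece cell at anchor (3, 2):
  offset (0,1) -> (3,3): empty -> OK
  offset (0,2) -> (3,4): empty -> OK
  offset (1,0) -> (4,2): occupied ('#') -> FAIL
  offset (1,1) -> (4,3): empty -> OK
All cells valid: no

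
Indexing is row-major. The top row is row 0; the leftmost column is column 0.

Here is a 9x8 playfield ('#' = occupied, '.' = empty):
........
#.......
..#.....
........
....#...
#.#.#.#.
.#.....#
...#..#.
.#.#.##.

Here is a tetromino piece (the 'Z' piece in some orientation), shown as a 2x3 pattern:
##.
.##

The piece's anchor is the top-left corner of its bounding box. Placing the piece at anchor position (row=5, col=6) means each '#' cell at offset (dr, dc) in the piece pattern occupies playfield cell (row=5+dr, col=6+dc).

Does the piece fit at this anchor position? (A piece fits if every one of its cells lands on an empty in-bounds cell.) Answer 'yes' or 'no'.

Check each piece cell at anchor (5, 6):
  offset (0,0) -> (5,6): occupied ('#') -> FAIL
  offset (0,1) -> (5,7): empty -> OK
  offset (1,1) -> (6,7): occupied ('#') -> FAIL
  offset (1,2) -> (6,8): out of bounds -> FAIL
All cells valid: no

Answer: no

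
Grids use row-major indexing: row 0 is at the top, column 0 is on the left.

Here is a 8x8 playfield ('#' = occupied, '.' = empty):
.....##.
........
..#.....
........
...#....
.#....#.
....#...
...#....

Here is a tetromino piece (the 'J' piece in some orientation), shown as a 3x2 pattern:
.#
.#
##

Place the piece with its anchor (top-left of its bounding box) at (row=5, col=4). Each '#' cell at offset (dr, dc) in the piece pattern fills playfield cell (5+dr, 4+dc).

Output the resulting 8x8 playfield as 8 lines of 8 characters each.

Answer: .....##.
........
..#.....
........
...#....
.#...##.
....##..
...###..

Derivation:
Fill (5+0,4+1) = (5,5)
Fill (5+1,4+1) = (6,5)
Fill (5+2,4+0) = (7,4)
Fill (5+2,4+1) = (7,5)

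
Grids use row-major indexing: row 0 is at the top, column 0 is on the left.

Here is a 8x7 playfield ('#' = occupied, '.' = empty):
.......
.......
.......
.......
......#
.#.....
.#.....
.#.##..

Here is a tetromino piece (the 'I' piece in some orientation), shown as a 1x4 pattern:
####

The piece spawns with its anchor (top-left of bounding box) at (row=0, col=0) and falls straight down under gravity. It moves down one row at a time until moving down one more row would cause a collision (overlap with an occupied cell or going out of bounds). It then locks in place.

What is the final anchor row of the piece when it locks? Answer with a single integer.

Spawn at (row=0, col=0). Try each row:
  row 0: fits
  row 1: fits
  row 2: fits
  row 3: fits
  row 4: fits
  row 5: blocked -> lock at row 4

Answer: 4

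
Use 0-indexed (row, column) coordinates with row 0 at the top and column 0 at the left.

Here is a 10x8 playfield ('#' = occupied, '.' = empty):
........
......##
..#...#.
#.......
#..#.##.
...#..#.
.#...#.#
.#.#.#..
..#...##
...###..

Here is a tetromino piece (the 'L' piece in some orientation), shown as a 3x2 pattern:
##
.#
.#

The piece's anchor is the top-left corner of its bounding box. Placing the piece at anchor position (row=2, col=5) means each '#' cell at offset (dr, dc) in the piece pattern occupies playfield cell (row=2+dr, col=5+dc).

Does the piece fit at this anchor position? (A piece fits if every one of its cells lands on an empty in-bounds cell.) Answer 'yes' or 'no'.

Check each piece cell at anchor (2, 5):
  offset (0,0) -> (2,5): empty -> OK
  offset (0,1) -> (2,6): occupied ('#') -> FAIL
  offset (1,1) -> (3,6): empty -> OK
  offset (2,1) -> (4,6): occupied ('#') -> FAIL
All cells valid: no

Answer: no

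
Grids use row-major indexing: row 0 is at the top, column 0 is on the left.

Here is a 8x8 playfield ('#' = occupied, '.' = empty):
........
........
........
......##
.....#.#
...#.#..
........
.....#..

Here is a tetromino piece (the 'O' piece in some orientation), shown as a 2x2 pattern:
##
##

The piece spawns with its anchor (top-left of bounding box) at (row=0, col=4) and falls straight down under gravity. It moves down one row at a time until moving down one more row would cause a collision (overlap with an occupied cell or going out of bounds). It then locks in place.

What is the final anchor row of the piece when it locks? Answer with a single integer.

Answer: 2

Derivation:
Spawn at (row=0, col=4). Try each row:
  row 0: fits
  row 1: fits
  row 2: fits
  row 3: blocked -> lock at row 2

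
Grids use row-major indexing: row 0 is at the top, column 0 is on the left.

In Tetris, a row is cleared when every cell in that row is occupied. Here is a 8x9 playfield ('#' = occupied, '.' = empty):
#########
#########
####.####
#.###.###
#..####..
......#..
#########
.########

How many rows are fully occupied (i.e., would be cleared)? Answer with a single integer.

Check each row:
  row 0: 0 empty cells -> FULL (clear)
  row 1: 0 empty cells -> FULL (clear)
  row 2: 1 empty cell -> not full
  row 3: 2 empty cells -> not full
  row 4: 4 empty cells -> not full
  row 5: 8 empty cells -> not full
  row 6: 0 empty cells -> FULL (clear)
  row 7: 1 empty cell -> not full
Total rows cleared: 3

Answer: 3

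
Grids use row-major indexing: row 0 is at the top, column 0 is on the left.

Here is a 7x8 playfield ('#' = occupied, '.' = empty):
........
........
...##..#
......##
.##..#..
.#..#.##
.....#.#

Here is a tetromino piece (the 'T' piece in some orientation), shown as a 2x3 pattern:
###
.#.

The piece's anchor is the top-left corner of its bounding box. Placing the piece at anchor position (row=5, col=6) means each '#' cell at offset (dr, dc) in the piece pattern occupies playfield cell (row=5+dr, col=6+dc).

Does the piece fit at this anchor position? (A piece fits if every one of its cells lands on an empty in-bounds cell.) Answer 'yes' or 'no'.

Answer: no

Derivation:
Check each piece cell at anchor (5, 6):
  offset (0,0) -> (5,6): occupied ('#') -> FAIL
  offset (0,1) -> (5,7): occupied ('#') -> FAIL
  offset (0,2) -> (5,8): out of bounds -> FAIL
  offset (1,1) -> (6,7): occupied ('#') -> FAIL
All cells valid: no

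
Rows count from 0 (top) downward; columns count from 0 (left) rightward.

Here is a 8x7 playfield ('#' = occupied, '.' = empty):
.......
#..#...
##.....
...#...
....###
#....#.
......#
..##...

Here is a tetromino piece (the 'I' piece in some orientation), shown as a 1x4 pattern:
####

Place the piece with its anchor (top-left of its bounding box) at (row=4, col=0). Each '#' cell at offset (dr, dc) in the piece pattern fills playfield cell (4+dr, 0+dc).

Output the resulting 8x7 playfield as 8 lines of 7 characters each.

Fill (4+0,0+0) = (4,0)
Fill (4+0,0+1) = (4,1)
Fill (4+0,0+2) = (4,2)
Fill (4+0,0+3) = (4,3)

Answer: .......
#..#...
##.....
...#...
#######
#....#.
......#
..##...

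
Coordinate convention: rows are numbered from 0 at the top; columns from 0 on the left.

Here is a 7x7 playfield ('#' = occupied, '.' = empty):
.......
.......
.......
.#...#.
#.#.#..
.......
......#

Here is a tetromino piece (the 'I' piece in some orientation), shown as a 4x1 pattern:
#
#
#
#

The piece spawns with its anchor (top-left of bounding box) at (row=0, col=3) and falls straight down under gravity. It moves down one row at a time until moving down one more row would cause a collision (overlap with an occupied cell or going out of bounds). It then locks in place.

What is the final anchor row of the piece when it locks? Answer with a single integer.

Spawn at (row=0, col=3). Try each row:
  row 0: fits
  row 1: fits
  row 2: fits
  row 3: fits
  row 4: blocked -> lock at row 3

Answer: 3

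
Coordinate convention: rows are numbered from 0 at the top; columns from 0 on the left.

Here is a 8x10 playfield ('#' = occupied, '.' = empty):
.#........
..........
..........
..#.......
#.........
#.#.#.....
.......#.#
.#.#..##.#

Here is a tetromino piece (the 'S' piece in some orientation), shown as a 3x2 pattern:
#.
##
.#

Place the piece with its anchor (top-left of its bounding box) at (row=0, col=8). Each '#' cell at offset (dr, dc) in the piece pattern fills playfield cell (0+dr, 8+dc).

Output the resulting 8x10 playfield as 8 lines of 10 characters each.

Answer: .#......#.
........##
.........#
..#.......
#.........
#.#.#.....
.......#.#
.#.#..##.#

Derivation:
Fill (0+0,8+0) = (0,8)
Fill (0+1,8+0) = (1,8)
Fill (0+1,8+1) = (1,9)
Fill (0+2,8+1) = (2,9)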